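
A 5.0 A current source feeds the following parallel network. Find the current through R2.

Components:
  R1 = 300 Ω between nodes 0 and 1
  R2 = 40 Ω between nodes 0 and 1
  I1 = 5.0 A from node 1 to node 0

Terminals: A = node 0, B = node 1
All resistors sit directly between nodes 0 and 1, so they are in parallel and share one voltage V; the full source current 5 A splits among them.
1/R_par = 1/300 + 1/40 = 0.02833 S  =>  R_par = 35.29 Ω
V = I × R_par = 5 × 35.29 = 176.5 V
I_R2 = V/R2 = 176.5/40 = 4.412 A

Final answer: 4.412 A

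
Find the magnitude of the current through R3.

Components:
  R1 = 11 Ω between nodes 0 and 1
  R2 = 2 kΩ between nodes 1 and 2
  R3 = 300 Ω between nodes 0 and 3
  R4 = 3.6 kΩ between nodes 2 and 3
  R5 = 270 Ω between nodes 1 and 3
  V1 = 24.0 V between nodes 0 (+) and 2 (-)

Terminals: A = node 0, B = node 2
Nodal analysis, taking node 2 as the 0 V reference.
Source V1 fixes V_0 = 24 V.
KCL at each unknown node (sum of currents leaving = 0; resistances in Ω):
  Node 1: (V_1 - 24)/11 + (V_1 - 0)/2000 + (V_1 - V_3)/270 = 0
  Node 3: (V_3 - 24)/300 + (V_3 - 0)/3600 + (V_3 - V_1)/270 = 0
Collecting terms (coefficients in siemens):
  0.09511·V_1 - 0.003704·V_3 = 2.182
  0.007315·V_3 - 0.003704·V_1 = 0.08
Determinant D = (0.09511)(0.007315) - (-0.003704)(-0.003704) = 0.000682
V_1 = [(2.182)(0.007315) - (-0.003704)(0.08)]/D = 23.84 V
V_3 = [(0.09511)(0.08) - (2.182)(-0.003704)]/D = 23.01 V
I_R3 = (V_0 - V_3)/R3 = (24 - 23.01)/300 = 0.003316 A
|I_R3| = 0.003316 A

Final answer: |I_R3| = 0.003316 A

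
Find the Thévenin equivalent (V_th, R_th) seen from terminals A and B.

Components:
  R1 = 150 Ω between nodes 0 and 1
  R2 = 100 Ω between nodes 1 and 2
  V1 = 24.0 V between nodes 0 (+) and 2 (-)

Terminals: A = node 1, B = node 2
Step 1 — V_th is the open-circuit voltage V_A - V_B (nothing connected across the terminals).
Nodal analysis, taking node 2 as the 0 V reference.
Source V1 fixes V_0 = 24 V.
KCL at each unknown node (sum of currents leaving = 0; resistances in Ω):
  Node 1: (V_1 - 24)/150 + (V_1 - 0)/100 = 0
Collecting terms: 0.01667 × V_1 = 0.16  =>  V_1 = 9.6 V
V_th = V_1 - V_2 = 9.6 - 0 = 9.6 V
Step 2 — R_th: zero the source — replace V1 by a short circuit (node 2 merges into node 0) — and find the resistance seen between A (node 1) and B (node 0).
Reduce the network between node 1 (A) and node 0 (B) by series/parallel combination:
  Rp1 = R1 ‖ R2 (parallel, both between nodes 0 and 1) = 1/(1/150 + 1/100) = 60 Ω
R_th = 60 Ω

Final answer: V_th = 9.6 V, R_th = 60 Ω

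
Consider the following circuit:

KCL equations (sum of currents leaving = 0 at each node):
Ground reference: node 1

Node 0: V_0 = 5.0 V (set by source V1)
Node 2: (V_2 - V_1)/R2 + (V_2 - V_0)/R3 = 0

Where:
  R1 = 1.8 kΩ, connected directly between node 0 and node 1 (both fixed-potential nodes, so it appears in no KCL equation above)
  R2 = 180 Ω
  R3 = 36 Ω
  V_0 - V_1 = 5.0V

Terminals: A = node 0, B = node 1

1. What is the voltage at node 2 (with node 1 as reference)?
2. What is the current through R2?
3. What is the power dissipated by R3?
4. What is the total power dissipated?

Nodal analysis, taking node 1 as the 0 V reference.
Source V1 fixes V_0 = 5 V.
KCL at each unknown node (sum of currents leaving = 0; resistances in Ω):
  Node 2: (V_2 - 0)/180 + (V_2 - 5)/36 = 0
Collecting terms: 0.03333 × V_2 = 0.1389  =>  V_2 = 4.167 V
Part 1:
  Read off the nodal solution: V_2 = 4.167 V
Part 2:
  I_R2 = (V_1 - V_2)/R2 = (0 - 4.167)/180 = -0.02315 A
  Magnitude: I_R2 = 0.02315 A
Part 3:
  I_R3 = (V_0 - V_2)/R3 = (5 - 4.167)/36 = 0.02315 A
  P_R3 = I_R3² × R3 = (0.02315)² × 36 = 0.01929 W
Part 4:
  Power in each resistor, P = (ΔV)²/R:
    P_R1 = (5 - 0)²/1800 = 0.01389 W
    P_R2 = (0 - 4.167)²/180 = 0.09645 W
    P_R3 = (5 - 4.167)²/36 = 0.01929 W
  P_total = P_R1 + P_R2 + P_R3 = 0.1296 W

Final answers:
1. V_2 = 4.167 V
2. I_R2 = 0.02315 A
3. P_R3 = 0.01929 W
4. P_total = 0.1296 W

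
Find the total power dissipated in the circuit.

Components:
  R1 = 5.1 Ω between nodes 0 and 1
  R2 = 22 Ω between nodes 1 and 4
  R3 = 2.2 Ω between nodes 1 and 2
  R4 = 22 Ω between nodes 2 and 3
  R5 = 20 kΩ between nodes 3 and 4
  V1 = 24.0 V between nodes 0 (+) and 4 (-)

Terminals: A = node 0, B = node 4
Nodal analysis, taking node 4 as the 0 V reference.
Source V1 fixes V_0 = 24 V.
KCL at each unknown node (sum of currents leaving = 0; resistances in Ω):
  Node 1: (V_1 - 24)/5.1 + (V_1 - 0)/22 + (V_1 - V_2)/2.2 = 0
  Node 2: (V_2 - V_1)/2.2 + (V_2 - V_3)/22 = 0
  Node 3: (V_3 - V_2)/22 + (V_3 - 0)/20000 = 0
Collecting terms (coefficients in siemens):
  0.6961·V_1 - 0.4545·V_2 = 4.706
  0.5·V_2 - 0.4545·V_1 - 0.04545·V_3 = 0
  0.0455·V_3 - 0.04545·V_2 = 0
Solving these 3 simultaneous equations (Gaussian elimination) gives:
  V_1 = 19.48 V, V_2 = 19.48 V, V_3 = 19.46 V
Power in each resistor, P = (ΔV)²/R:
  P_R1 = (24 - 19.48)²/5.1 = 4.007 W
  P_R2 = (19.48 - 0)²/22 = 17.25 W
  P_R3 = (19.48 - 19.48)²/2.2 = 0.000002082 W
  P_R4 = (19.48 - 19.46)²/22 = 0.00002082 W
  P_R5 = (19.46 - 0)²/20000 = 0.01893 W
P_total = P_R1 + P_R2 + P_R3 + P_R4 + P_R5 = 21.27 W

Final answer: 21.27 W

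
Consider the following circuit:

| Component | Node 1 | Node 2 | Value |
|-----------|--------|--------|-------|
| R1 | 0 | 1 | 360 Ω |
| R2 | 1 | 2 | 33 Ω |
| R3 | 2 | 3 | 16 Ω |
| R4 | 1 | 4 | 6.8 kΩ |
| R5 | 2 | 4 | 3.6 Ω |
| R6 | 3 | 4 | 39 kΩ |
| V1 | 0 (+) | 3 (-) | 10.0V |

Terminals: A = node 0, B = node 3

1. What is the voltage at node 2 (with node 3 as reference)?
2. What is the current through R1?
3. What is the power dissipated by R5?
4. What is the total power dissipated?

Nodal analysis, taking node 3 as the 0 V reference.
Source V1 fixes V_0 = 10 V.
KCL at each unknown node (sum of currents leaving = 0; resistances in Ω):
  Node 1: (V_1 - 10)/360 + (V_1 - V_2)/33 + (V_1 - V_4)/6800 = 0
  Node 2: (V_2 - V_1)/33 + (V_2 - 0)/16 + (V_2 - V_4)/3.6 = 0
  Node 4: (V_4 - V_1)/6800 + (V_4 - V_2)/3.6 + (V_4 - 0)/39000 = 0
Collecting terms (coefficients in siemens):
  0.03323·V_1 - 0.0303·V_2 - 0.0001471·V_4 = 0.02778
  0.3706·V_2 - 0.0303·V_1 - 0.2778·V_4 = 0
  0.278·V_4 - 0.0001471·V_1 - 0.2778·V_2 = 0
Solving these 3 simultaneous equations (Gaussian elimination) gives:
  V_1 = 1.194 V, V_2 = 0.3912 V, V_4 = 0.3916 V
Part 1:
  Read off the nodal solution: V_2 = 0.3912 V
Part 2:
  I_R1 = (V_0 - V_1)/R1 = (10 - 1.194)/360 = 0.02446 A
  Magnitude: I_R1 = 0.02446 A
Part 3:
  I_R5 = (V_2 - V_4)/R5 = (0.3912 - 0.3916)/3.6 = -0.000108 A
  P_R5 = I_R5² × R5 = (-0.000108)² × 3.6 = 0.00000004201 W
Part 4:
  Power in each resistor, P = (ΔV)²/R:
    P_R1 = (10 - 1.194)²/360 = 0.2154 W
    P_R2 = (1.194 - 0.3912)²/33 = 0.01955 W
    P_R3 = (0.3912 - 0)²/16 = 0.009565 W
    P_R4 = (1.194 - 0.3916)²/6800 = 0.0000948 W
    P_R5 = (0.3912 - 0.3916)²/3.6 = 0.00000004201 W
    P_R6 = (0 - 0.3916)²/39000 = 0.000003932 W
  P_total = P_R1 + P_R2 + P_R3 + P_R4 + P_R5 + P_R6 = 0.2446 W

Final answers:
1. V_2 = 0.3912 V
2. I_R1 = 0.02446 A
3. P_R5 = 4.201e-08 W
4. P_total = 0.2446 W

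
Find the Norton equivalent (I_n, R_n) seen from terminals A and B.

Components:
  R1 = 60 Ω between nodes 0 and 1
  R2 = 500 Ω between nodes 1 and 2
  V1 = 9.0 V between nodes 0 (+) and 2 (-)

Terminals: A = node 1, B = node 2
Find the Thévenin equivalent first; then I_n = V_th/R_th and R_n = R_th.
Step 1 — V_th is the open-circuit voltage V_A - V_B (nothing connected across the terminals).
Nodal analysis, taking node 2 as the 0 V reference.
Source V1 fixes V_0 = 9 V.
KCL at each unknown node (sum of currents leaving = 0; resistances in Ω):
  Node 1: (V_1 - 9)/60 + (V_1 - 0)/500 = 0
Collecting terms: 0.01867 × V_1 = 0.15  =>  V_1 = 8.036 V
V_th = V_1 - V_2 = 8.036 - 0 = 8.036 V
Step 2 — R_th: zero the source — replace V1 by a short circuit (node 2 merges into node 0) — and find the resistance seen between A (node 1) and B (node 0).
Reduce the network between node 1 (A) and node 0 (B) by series/parallel combination:
  Rp1 = R1 ‖ R2 (parallel, both between nodes 0 and 1) = 1/(1/60 + 1/500) = 53.57 Ω
R_th = 53.57 Ω
I_n = V_th/R_th = 8.036/53.57 = 0.15 A, and R_n = R_th = 53.57 Ω

Final answer: I_n = 0.15 A, R_n = 53.57 Ω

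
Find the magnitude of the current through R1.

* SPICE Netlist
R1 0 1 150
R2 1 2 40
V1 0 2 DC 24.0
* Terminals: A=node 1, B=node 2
Nodal analysis, taking node 2 as the 0 V reference.
Source V1 fixes V_0 = 24 V.
KCL at each unknown node (sum of currents leaving = 0; resistances in Ω):
  Node 1: (V_1 - 24)/150 + (V_1 - 0)/40 = 0
Collecting terms: 0.03167 × V_1 = 0.16  =>  V_1 = 5.053 V
I_R1 = (V_0 - V_1)/R1 = (24 - 5.053)/150 = 0.1263 A
|I_R1| = 0.1263 A

Final answer: |I_R1| = 0.1263 A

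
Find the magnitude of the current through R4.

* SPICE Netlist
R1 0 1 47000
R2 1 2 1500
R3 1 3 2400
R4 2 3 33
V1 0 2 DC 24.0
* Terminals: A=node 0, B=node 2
Nodal analysis, taking node 2 as the 0 V reference.
Source V1 fixes V_0 = 24 V.
KCL at each unknown node (sum of currents leaving = 0; resistances in Ω):
  Node 1: (V_1 - 24)/47000 + (V_1 - 0)/1500 + (V_1 - V_3)/2400 = 0
  Node 3: (V_3 - V_1)/2400 + (V_3 - 0)/33 = 0
Collecting terms (coefficients in siemens):
  0.001105·V_1 - 0.0004167·V_3 = 0.0005106
  0.03072·V_3 - 0.0004167·V_1 = 0
Determinant D = (0.001105)(0.03072) - (-0.0004167)(-0.0004167) = 0.00003376
V_1 = [(0.0005106)(0.03072) - (-0.0004167)(0)]/D = 0.4647 V
V_3 = [(0.001105)(0) - (0.0005106)(-0.0004167)]/D = 0.006302 V
I_R4 = (V_2 - V_3)/R4 = (0 - 0.006302)/33 = -0.000191 A
|I_R4| = 0.000191 A

Final answer: |I_R4| = 0.000191 A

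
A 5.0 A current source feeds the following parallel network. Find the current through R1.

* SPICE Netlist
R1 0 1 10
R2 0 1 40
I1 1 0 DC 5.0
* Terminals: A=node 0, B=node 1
All resistors sit directly between nodes 0 and 1, so they are in parallel and share one voltage V; the full source current 5 A splits among them.
1/R_par = 1/10 + 1/40 = 0.125 S  =>  R_par = 8 Ω
V = I × R_par = 5 × 8 = 40 V
I_R1 = V/R1 = 40/10 = 4 A

Final answer: 4 A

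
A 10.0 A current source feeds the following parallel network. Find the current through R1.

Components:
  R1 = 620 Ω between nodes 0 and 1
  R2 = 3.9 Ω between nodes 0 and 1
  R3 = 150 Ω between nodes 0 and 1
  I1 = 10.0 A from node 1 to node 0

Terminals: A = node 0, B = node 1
All resistors sit directly between nodes 0 and 1, so they are in parallel and share one voltage V; the full source current 10 A splits among them.
1/R_par = 1/620 + 1/3.9 + 1/150 = 0.2647 S  =>  R_par = 3.778 Ω
V = I × R_par = 10 × 3.778 = 37.78 V
I_R1 = V/R1 = 37.78/620 = 0.06094 A

Final answer: 0.06094 A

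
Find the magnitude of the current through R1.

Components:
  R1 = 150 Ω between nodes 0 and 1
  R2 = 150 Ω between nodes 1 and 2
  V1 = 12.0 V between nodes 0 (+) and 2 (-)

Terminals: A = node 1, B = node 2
Nodal analysis, taking node 2 as the 0 V reference.
Source V1 fixes V_0 = 12 V.
KCL at each unknown node (sum of currents leaving = 0; resistances in Ω):
  Node 1: (V_1 - 12)/150 + (V_1 - 0)/150 = 0
Collecting terms: 0.01333 × V_1 = 0.08  =>  V_1 = 6 V
I_R1 = (V_0 - V_1)/R1 = (12 - 6)/150 = 0.04 A
|I_R1| = 0.04 A

Final answer: |I_R1| = 0.04 A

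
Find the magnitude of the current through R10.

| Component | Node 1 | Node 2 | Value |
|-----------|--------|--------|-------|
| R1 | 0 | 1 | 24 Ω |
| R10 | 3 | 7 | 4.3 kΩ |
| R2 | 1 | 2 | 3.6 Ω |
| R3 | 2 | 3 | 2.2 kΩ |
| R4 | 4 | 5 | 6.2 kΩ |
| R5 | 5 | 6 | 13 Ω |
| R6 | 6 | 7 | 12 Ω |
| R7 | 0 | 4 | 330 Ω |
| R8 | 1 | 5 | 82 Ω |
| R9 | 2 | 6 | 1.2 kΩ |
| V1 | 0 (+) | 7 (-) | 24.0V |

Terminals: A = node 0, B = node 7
Nodal analysis, taking node 7 as the 0 V reference.
Source V1 fixes V_0 = 24 V.
KCL at each unknown node (sum of currents leaving = 0; resistances in Ω):
  Node 1: (V_1 - 24)/24 + (V_1 - V_2)/3.6 + (V_1 - V_5)/82 = 0
  Node 2: (V_2 - V_1)/3.6 + (V_2 - V_3)/2200 + (V_2 - V_6)/1200 = 0
  Node 3: (V_3 - V_2)/2200 + (V_3 - 0)/4300 = 0
  Node 4: (V_4 - V_5)/6200 + (V_4 - 24)/330 = 0
  Node 5: (V_5 - V_4)/6200 + (V_5 - V_6)/13 + (V_5 - V_1)/82 = 0
  Node 6: (V_6 - V_5)/13 + (V_6 - 0)/12 + (V_6 - V_2)/1200 = 0
Collecting terms (coefficients in siemens):
  0.3316·V_1 - 0.2778·V_2 - 0.0122·V_5 = 1
  0.2791·V_2 - 0.2778·V_1 - 0.0004545·V_3 - 0.0008333·V_6 = 0
  0.0006871·V_3 - 0.0004545·V_2 = 0
  0.003192·V_4 - 0.0001613·V_5 = 0.07273
  0.08928·V_5 - 0.0122·V_1 - 0.0001613·V_4 - 0.07692·V_6 = 0
  0.1611·V_6 - 0.0008333·V_2 - 0.07692·V_5 = 0
Solving these 6 simultaneous equations (Gaussian elimination) gives:
  V_1 = 19.31 V, V_2 = 19.25 V, V_3 = 12.74 V, V_4 = 23.02 V
  V_5 = 4.699 V, V_6 = 2.343 V
I_R10 = (V_3 - V_7)/R10 = (12.74 - 0)/4300 = 0.002962 A
|I_R10| = 0.002962 A

Final answer: |I_R10| = 0.002962 A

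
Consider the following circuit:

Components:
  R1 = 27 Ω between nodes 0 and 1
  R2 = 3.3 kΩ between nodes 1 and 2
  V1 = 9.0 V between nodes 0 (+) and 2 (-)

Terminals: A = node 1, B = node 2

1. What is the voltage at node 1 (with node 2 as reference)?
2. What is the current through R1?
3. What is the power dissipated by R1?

Nodal analysis, taking node 2 as the 0 V reference.
Source V1 fixes V_0 = 9 V.
KCL at each unknown node (sum of currents leaving = 0; resistances in Ω):
  Node 1: (V_1 - 9)/27 + (V_1 - 0)/3300 = 0
Collecting terms: 0.03734 × V_1 = 0.3333  =>  V_1 = 8.927 V
Part 1:
  Read off the nodal solution: V_1 = 8.927 V
Part 2:
  I_R1 = (V_0 - V_1)/R1 = (9 - 8.927)/27 = 0.002705 A
  Magnitude: I_R1 = 0.002705 A
Part 3:
  I_R1 = (V_0 - V_1)/R1 = (9 - 8.927)/27 = 0.002705 A
  P_R1 = I_R1² × R1 = (0.002705)² × 27 = 0.0001976 W

Final answers:
1. V_1 = 8.927 V
2. I_R1 = 0.002705 A
3. P_R1 = 0.0001976 W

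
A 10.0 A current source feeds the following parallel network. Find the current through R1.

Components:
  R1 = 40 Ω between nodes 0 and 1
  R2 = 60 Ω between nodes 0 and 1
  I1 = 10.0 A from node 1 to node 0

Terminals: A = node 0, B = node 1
All resistors sit directly between nodes 0 and 1, so they are in parallel and share one voltage V; the full source current 10 A splits among them.
1/R_par = 1/40 + 1/60 = 0.04167 S  =>  R_par = 24 Ω
V = I × R_par = 10 × 24 = 240 V
I_R1 = V/R1 = 240/40 = 6 A

Final answer: 6 A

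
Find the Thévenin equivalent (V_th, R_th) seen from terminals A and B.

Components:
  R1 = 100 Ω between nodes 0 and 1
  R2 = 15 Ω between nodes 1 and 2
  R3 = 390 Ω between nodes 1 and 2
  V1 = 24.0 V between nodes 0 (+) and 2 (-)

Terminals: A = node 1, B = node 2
Step 1 — V_th is the open-circuit voltage V_A - V_B (nothing connected across the terminals).
Nodal analysis, taking node 2 as the 0 V reference.
Source V1 fixes V_0 = 24 V.
KCL at each unknown node (sum of currents leaving = 0; resistances in Ω):
  Node 1: (V_1 - 24)/100 + (V_1 - 0)/15 + (V_1 - 0)/390 = 0
Collecting terms: 0.07923 × V_1 = 0.24  =>  V_1 = 3.029 V
V_th = V_1 - V_2 = 3.029 - 0 = 3.029 V
Step 2 — R_th: zero the source — replace V1 by a short circuit (node 2 merges into node 0) — and find the resistance seen between A (node 1) and B (node 0).
Reduce the network between node 1 (A) and node 0 (B) by series/parallel combination:
  Rp1 = R1 ‖ R2 ‖ R3 (parallel, all between nodes 0 and 1) = 1/(1/100 + 1/15 + 1/390) = 12.62 Ω
R_th = 12.62 Ω

Final answer: V_th = 3.029 V, R_th = 12.62 Ω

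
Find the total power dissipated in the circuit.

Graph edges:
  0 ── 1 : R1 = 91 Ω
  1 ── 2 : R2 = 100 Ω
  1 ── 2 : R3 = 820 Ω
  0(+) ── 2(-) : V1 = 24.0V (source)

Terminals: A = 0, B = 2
Nodal analysis, taking node 2 as the 0 V reference.
Source V1 fixes V_0 = 24 V.
KCL at each unknown node (sum of currents leaving = 0; resistances in Ω):
  Node 1: (V_1 - 24)/91 + (V_1 - 0)/100 + (V_1 - 0)/820 = 0
Collecting terms: 0.02221 × V_1 = 0.2637  =>  V_1 = 11.88 V
Power in each resistor, P = (ΔV)²/R:
  P_R1 = (24 - 11.88)²/91 = 1.615 W
  P_R2 = (11.88 - 0)²/100 = 1.41 W
  P_R3 = (11.88 - 0)²/820 = 0.172 W
P_total = P_R1 + P_R2 + P_R3 = 3.198 W

Final answer: 3.198 W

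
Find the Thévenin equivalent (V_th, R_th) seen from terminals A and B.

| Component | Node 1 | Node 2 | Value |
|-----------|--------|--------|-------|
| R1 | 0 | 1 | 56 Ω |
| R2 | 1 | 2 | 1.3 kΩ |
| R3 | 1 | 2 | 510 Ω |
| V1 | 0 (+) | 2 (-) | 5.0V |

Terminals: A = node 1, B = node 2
Step 1 — V_th is the open-circuit voltage V_A - V_B (nothing connected across the terminals).
Nodal analysis, taking node 2 as the 0 V reference.
Source V1 fixes V_0 = 5 V.
KCL at each unknown node (sum of currents leaving = 0; resistances in Ω):
  Node 1: (V_1 - 5)/56 + (V_1 - 0)/1300 + (V_1 - 0)/510 = 0
Collecting terms: 0.02059 × V_1 = 0.08929  =>  V_1 = 4.337 V
V_th = V_1 - V_2 = 4.337 - 0 = 4.337 V
Step 2 — R_th: zero the source — replace V1 by a short circuit (node 2 merges into node 0) — and find the resistance seen between A (node 1) and B (node 0).
Reduce the network between node 1 (A) and node 0 (B) by series/parallel combination:
  Rp1 = R1 ‖ R2 ‖ R3 (parallel, all between nodes 0 and 1) = 1/(1/56 + 1/1300 + 1/510) = 48.57 Ω
R_th = 48.57 Ω

Final answer: V_th = 4.337 V, R_th = 48.57 Ω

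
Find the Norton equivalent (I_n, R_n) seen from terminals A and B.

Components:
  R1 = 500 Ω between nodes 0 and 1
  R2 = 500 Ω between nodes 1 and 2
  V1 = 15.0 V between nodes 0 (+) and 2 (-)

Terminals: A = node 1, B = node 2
Find the Thévenin equivalent first; then I_n = V_th/R_th and R_n = R_th.
Step 1 — V_th is the open-circuit voltage V_A - V_B (nothing connected across the terminals).
Nodal analysis, taking node 2 as the 0 V reference.
Source V1 fixes V_0 = 15 V.
KCL at each unknown node (sum of currents leaving = 0; resistances in Ω):
  Node 1: (V_1 - 15)/500 + (V_1 - 0)/500 = 0
Collecting terms: 0.004 × V_1 = 0.03  =>  V_1 = 7.5 V
V_th = V_1 - V_2 = 7.5 - 0 = 7.5 V
Step 2 — R_th: zero the source — replace V1 by a short circuit (node 2 merges into node 0) — and find the resistance seen between A (node 1) and B (node 0).
Reduce the network between node 1 (A) and node 0 (B) by series/parallel combination:
  Rp1 = R1 ‖ R2 (parallel, both between nodes 0 and 1) = 1/(1/500 + 1/500) = 250 Ω
R_th = 250 Ω
I_n = V_th/R_th = 7.5/250 = 0.03 A, and R_n = R_th = 250 Ω

Final answer: I_n = 0.03 A, R_n = 250 Ω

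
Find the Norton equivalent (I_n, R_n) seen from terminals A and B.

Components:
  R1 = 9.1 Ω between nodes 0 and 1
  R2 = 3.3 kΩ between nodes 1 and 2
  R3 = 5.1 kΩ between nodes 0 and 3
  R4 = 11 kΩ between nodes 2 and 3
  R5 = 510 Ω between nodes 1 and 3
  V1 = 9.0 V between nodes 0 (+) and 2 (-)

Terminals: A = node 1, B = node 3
Find the Thévenin equivalent first; then I_n = V_th/R_th and R_n = R_th.
Step 1 — V_th is the open-circuit voltage V_A - V_B (nothing connected across the terminals).
Nodal analysis, taking node 2 as the 0 V reference.
Source V1 fixes V_0 = 9 V.
KCL at each unknown node (sum of currents leaving = 0; resistances in Ω):
  Node 1: (V_1 - 9)/9.1 + (V_1 - 0)/3300 + (V_1 - V_3)/510 = 0
  Node 3: (V_3 - 9)/5100 + (V_3 - 0)/11000 + (V_3 - V_1)/510 = 0
Collecting terms (coefficients in siemens):
  0.1122·V_1 - 0.001961·V_3 = 0.989
  0.002248·V_3 - 0.001961·V_1 = 0.001765
Determinant D = (0.1122)(0.002248) - (-0.001961)(-0.001961) = 0.0002483
V_1 = [(0.989)(0.002248) - (-0.001961)(0.001765)]/D = 8.969 V
V_3 = [(0.1122)(0.001765) - (0.989)(-0.001961)]/D = 8.609 V
V_th = V_1 - V_3 = 8.969 - 8.609 = 0.36 V
Step 2 — R_th: zero the source — replace V1 by a short circuit (node 2 merges into node 0) — and find the resistance seen between A (node 1) and B (node 3).
Reduce the network between node 1 (A) and node 3 (B) by series/parallel combination:
  Rp1 = R1 ‖ R2 (parallel, both between nodes 0 and 1) = 1/(1/9.1 + 1/3300) = 9.075 Ω
  Rp2 = R3 ‖ R4 (parallel, both between nodes 0 and 3) = 1/(1/5100 + 1/11000) = 3484 Ω
  Rs1 = Rp1 + Rp2 (series, joined only at node 0) = 9.075 + 3484 = 3494 Ω
  Rp3 = R5 ‖ Rs1 (parallel, both between nodes 1 and 3) = 1/(1/510 + 1/3494) = 445 Ω
R_th = 445 Ω
I_n = V_th/R_th = 0.36/445 = 0.000809 A, and R_n = R_th = 445 Ω

Final answer: I_n = 0.000809 A, R_n = 445 Ω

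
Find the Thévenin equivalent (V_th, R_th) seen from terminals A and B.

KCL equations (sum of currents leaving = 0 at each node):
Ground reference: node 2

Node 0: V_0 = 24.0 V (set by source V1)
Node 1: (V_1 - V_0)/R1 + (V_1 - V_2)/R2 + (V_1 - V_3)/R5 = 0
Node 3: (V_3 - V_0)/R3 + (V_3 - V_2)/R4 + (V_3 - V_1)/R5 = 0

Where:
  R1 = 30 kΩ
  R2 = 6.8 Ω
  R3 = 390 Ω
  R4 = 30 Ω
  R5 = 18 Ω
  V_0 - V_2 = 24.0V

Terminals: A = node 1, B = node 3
Step 1 — V_th is the open-circuit voltage V_A - V_B (nothing connected across the terminals).
Nodal analysis, taking node 2 as the 0 V reference.
Source V1 fixes V_0 = 24 V.
KCL at each unknown node (sum of currents leaving = 0; resistances in Ω):
  Node 1: (V_1 - 24)/30000 + (V_1 - 0)/6.8 + (V_1 - V_3)/18 = 0
  Node 3: (V_3 - 24)/390 + (V_3 - 0)/30 + (V_3 - V_1)/18 = 0
Collecting terms (coefficients in siemens):
  0.2026·V_1 - 0.05556·V_3 = 0.0008
  0.09145·V_3 - 0.05556·V_1 = 0.06154
Determinant D = (0.2026)(0.09145) - (-0.05556)(-0.05556) = 0.01545
V_1 = [(0.0008)(0.09145) - (-0.05556)(0.06154)]/D = 0.2261 V
V_3 = [(0.2026)(0.06154) - (0.0008)(-0.05556)]/D = 0.8102 V
V_th = V_1 - V_3 = 0.2261 - 0.8102 = -0.5842 V
Step 2 — R_th: zero the source — replace V1 by a short circuit (node 2 merges into node 0) — and find the resistance seen between A (node 1) and B (node 3).
Reduce the network between node 1 (A) and node 3 (B) by series/parallel combination:
  Rp1 = R1 ‖ R2 (parallel, both between nodes 0 and 1) = 1/(1/30000 + 1/6.8) = 6.798 Ω
  Rp2 = R3 ‖ R4 (parallel, both between nodes 0 and 3) = 1/(1/390 + 1/30) = 27.86 Ω
  Rs1 = Rp1 + Rp2 (series, joined only at node 0) = 6.798 + 27.86 = 34.66 Ω
  Rp3 = R5 ‖ Rs1 (parallel, both between nodes 1 and 3) = 1/(1/18 + 1/34.66) = 11.85 Ω
R_th = 11.85 Ω

Final answer: V_th = -0.5842 V, R_th = 11.85 Ω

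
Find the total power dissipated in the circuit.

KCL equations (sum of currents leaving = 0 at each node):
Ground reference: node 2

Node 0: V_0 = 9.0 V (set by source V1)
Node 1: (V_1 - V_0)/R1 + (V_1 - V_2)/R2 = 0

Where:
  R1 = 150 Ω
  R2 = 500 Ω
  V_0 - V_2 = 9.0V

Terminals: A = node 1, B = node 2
Nodal analysis, taking node 2 as the 0 V reference.
Source V1 fixes V_0 = 9 V.
KCL at each unknown node (sum of currents leaving = 0; resistances in Ω):
  Node 1: (V_1 - 9)/150 + (V_1 - 0)/500 = 0
Collecting terms: 0.008667 × V_1 = 0.06  =>  V_1 = 6.923 V
Power in each resistor, P = (ΔV)²/R:
  P_R1 = (9 - 6.923)²/150 = 0.02876 W
  P_R2 = (6.923 - 0)²/500 = 0.09586 W
P_total = P_R1 + P_R2 = 0.1246 W

Final answer: 0.1246 W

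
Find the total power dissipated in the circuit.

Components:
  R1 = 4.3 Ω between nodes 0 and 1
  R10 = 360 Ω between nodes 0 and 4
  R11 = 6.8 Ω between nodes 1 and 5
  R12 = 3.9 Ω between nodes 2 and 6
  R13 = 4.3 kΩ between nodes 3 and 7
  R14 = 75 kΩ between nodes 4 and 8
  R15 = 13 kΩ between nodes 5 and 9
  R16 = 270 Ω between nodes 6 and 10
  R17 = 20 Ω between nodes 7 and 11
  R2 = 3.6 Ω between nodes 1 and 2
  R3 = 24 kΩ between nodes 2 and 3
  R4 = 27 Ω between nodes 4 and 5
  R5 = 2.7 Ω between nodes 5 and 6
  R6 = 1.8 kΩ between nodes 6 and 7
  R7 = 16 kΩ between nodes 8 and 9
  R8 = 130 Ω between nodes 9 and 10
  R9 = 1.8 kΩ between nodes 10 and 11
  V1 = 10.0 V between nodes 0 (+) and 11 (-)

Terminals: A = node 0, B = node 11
Nodal analysis, taking node 11 as the 0 V reference.
Source V1 fixes V_0 = 10 V.
KCL at each unknown node (sum of currents leaving = 0; resistances in Ω):
  Node 1: (V_1 - 10)/4.3 + (V_1 - V_2)/3.6 + (V_1 - V_5)/6.8 = 0
  Node 2: (V_2 - V_1)/3.6 + (V_2 - V_3)/24000 + (V_2 - V_6)/3.9 = 0
  Node 3: (V_3 - V_2)/24000 + (V_3 - V_7)/4300 = 0
  Node 4: (V_4 - V_5)/27 + (V_4 - 10)/360 + (V_4 - V_8)/75000 = 0
  Node 5: (V_5 - V_4)/27 + (V_5 - V_6)/2.7 + (V_5 - V_1)/6.8 + (V_5 - V_9)/13000 = 0
  Node 6: (V_6 - V_5)/2.7 + (V_6 - V_7)/1800 + (V_6 - V_2)/3.9 + (V_6 - V_10)/270 = 0
  Node 7: (V_7 - V_6)/1800 + (V_7 - V_3)/4300 + (V_7 - 0)/20 = 0
  Node 8: (V_8 - V_9)/16000 + (V_8 - V_4)/75000 = 0
  Node 9: (V_9 - V_8)/16000 + (V_9 - V_10)/130 + (V_9 - V_5)/13000 = 0
  Node 10: (V_10 - V_9)/130 + (V_10 - 0)/1800 + (V_10 - V_6)/270 = 0
Collecting terms (coefficients in siemens):
  0.6574·V_1 - 0.2778·V_2 - 0.1471·V_5 = 2.326
  0.5342·V_2 - 0.2778·V_1 - 0.00004167·V_3 - 0.2564·V_6 = 0
  0.0002742·V_3 - 0.00004167·V_2 - 0.0002326·V_7 = 0
  0.03983·V_4 - 0.03704·V_5 - 0.00001333·V_8 = 0.02778
  0.5545·V_5 - 0.1471·V_1 - 0.03704·V_4 - 0.3704·V_6 - 0.00007692·V_9 = 0
  0.631·V_6 - 0.2564·V_2 - 0.3704·V_5 - 0.0005556·V_7 - 0.003704·V_10 = 0
  0.05079·V_7 - 0.0002326·V_3 - 0.0005556·V_6 = 0
  0.00007583·V_8 - 0.00001333·V_4 - 0.0000625·V_9 = 0
  0.007832·V_9 - 0.00007692·V_5 - 0.0000625·V_8 - 0.007692·V_10 = 0
  0.01195·V_10 - 0.003704·V_6 - 0.007692·V_9 = 0
Solving these 10 simultaneous equations (Gaussian elimination) gives:
  V_1 = 9.955 V, V_2 = 9.934 V, V_3 = 1.608 V, V_4 = 9.93 V
  V_5 = 9.925 V, V_6 = 9.912 V, V_7 = 0.1158 V, V_8 = 8.883 V
  V_9 = 8.66 V, V_10 = 8.646 V
Power in each resistor, P = (ΔV)²/R:
  P_R1 = (10 - 9.955)²/4.3 = 0.0004648 W
  P_R2 = (9.955 - 9.934)²/3.6 = 0.0001254 W
  P_R3 = (9.934 - 1.608)²/24000 = 0.002889 W
  P_R4 = (9.93 - 9.925)²/27 = 0.0000008895 W
  P_R5 = (9.925 - 9.912)²/2.7 = 0.00005659 W
  P_R6 = (9.912 - 0.1158)²/1800 = 0.05332 W
  P_R7 = (8.883 - 8.66)²/16000 = 0.000003114 W
  P_R8 = (8.66 - 8.646)²/130 = 0.000001609 W
  P_R9 = (8.646 - 0)²/1800 = 0.04153 W
  P_R10 = (10 - 9.93)²/360 = 0.00001375 W
  P_R11 = (9.955 - 9.925)²/6.8 = 0.0001373 W
  P_R12 = (9.934 - 9.912)²/3.9 = 0.0001204 W
  P_R13 = (1.608 - 0.1158)²/4300 = 0.0005176 W
  P_R14 = (9.93 - 8.883)²/75000 = 0.0000146 W
  P_R15 = (9.925 - 8.66)²/13000 = 0.000123 W
  P_R16 = (9.912 - 8.646)²/270 = 0.005944 W
  P_R17 = (0.1158 - 0)²/20 = 0.0006704 W
P_total = P_R1 + P_R2 + P_R3 + P_R4 + P_R5 + P_R6 + P_R7 + P_R8 + P_R9 + P_R10 + P_R11 + P_R12 + P_R13 + P_R14 + P_R15 + P_R16 + P_R17 = 0.1059 W

Final answer: 0.1059 W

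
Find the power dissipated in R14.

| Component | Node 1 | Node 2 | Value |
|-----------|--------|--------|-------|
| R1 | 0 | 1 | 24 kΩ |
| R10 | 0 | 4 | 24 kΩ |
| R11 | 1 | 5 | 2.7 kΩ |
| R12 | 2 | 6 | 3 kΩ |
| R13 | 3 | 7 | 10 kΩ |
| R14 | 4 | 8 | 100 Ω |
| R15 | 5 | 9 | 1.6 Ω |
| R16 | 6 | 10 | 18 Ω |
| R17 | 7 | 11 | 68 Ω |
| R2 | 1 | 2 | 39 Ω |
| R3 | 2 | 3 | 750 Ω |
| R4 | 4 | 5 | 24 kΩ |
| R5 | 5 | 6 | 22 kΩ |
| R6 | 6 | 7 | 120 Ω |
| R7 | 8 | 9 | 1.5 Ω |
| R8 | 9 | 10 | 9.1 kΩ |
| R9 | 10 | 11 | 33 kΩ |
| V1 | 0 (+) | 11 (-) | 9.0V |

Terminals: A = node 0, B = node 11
Nodal analysis, taking node 11 as the 0 V reference.
Source V1 fixes V_0 = 9 V.
KCL at each unknown node (sum of currents leaving = 0; resistances in Ω):
  Node 1: (V_1 - 9)/24000 + (V_1 - V_2)/39 + (V_1 - V_5)/2700 = 0
  Node 2: (V_2 - V_1)/39 + (V_2 - V_3)/750 + (V_2 - V_6)/3000 = 0
  Node 3: (V_3 - V_2)/750 + (V_3 - V_7)/10000 = 0
  Node 4: (V_4 - V_5)/24000 + (V_4 - 9)/24000 + (V_4 - V_8)/100 = 0
  Node 5: (V_5 - V_4)/24000 + (V_5 - V_6)/22000 + (V_5 - V_1)/2700 + (V_5 - V_9)/1.6 = 0
  Node 6: (V_6 - V_5)/22000 + (V_6 - V_7)/120 + (V_6 - V_2)/3000 + (V_6 - V_10)/18 = 0
  Node 7: (V_7 - V_6)/120 + (V_7 - V_3)/10000 + (V_7 - 0)/68 = 0
  Node 8: (V_8 - V_9)/1.5 + (V_8 - V_4)/100 = 0
  Node 9: (V_9 - V_8)/1.5 + (V_9 - V_10)/9100 + (V_9 - V_5)/1.6 = 0
  Node 10: (V_10 - V_9)/9100 + (V_10 - 0)/33000 + (V_10 - V_6)/18 = 0
Collecting terms (coefficients in siemens):
  0.02605·V_1 - 0.02564·V_2 - 0.0003704·V_5 = 0.000375
  0.02731·V_2 - 0.02564·V_1 - 0.001333·V_3 - 0.0003333·V_6 = 0
  0.001433·V_3 - 0.001333·V_2 - 0.0001·V_7 = 0
  0.01008·V_4 - 0.00004167·V_5 - 0.01·V_8 = 0.000375
  0.6255·V_5 - 0.0003704·V_1 - 0.00004167·V_4 - 0.00004545·V_6 - 0.625·V_9 = 0
  0.06427·V_6 - 0.0003333·V_2 - 0.00004545·V_5 - 0.008333·V_7 - 0.05556·V_10 = 0
  0.02314·V_7 - 0.0001·V_3 - 0.008333·V_6 = 0
  0.6767·V_8 - 0.01·V_4 - 0.6667·V_9 = 0
  1.292·V_9 - 0.625·V_5 - 0.6667·V_8 - 0.0001099·V_10 = 0
  0.0557·V_10 - 0.05556·V_6 - 0.0001099·V_9 = 0
Solving these 10 simultaneous equations (Gaussian elimination) gives:
  V_1 = 1.135 V, V_2 = 1.118 V, V_3 = 1.043 V, V_4 = 1.462 V
  V_5 = 1.43 V, V_6 = 0.108 V, V_7 = 0.04341 V, V_8 = 1.43 V
  V_9 = 1.43 V, V_10 = 0.1106 V
I_R14 = (V_4 - V_8)/R14 = (1.462 - 1.43)/100 = 0.0003128 A
P_R14 = I_R14² × R14 = (0.0003128)² × 100 = 0.000009782 W

Final answer: 9.782e-06 W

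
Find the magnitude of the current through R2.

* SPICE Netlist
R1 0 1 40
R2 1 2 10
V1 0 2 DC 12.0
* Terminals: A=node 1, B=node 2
Nodal analysis, taking node 2 as the 0 V reference.
Source V1 fixes V_0 = 12 V.
KCL at each unknown node (sum of currents leaving = 0; resistances in Ω):
  Node 1: (V_1 - 12)/40 + (V_1 - 0)/10 = 0
Collecting terms: 0.125 × V_1 = 0.3  =>  V_1 = 2.4 V
I_R2 = (V_1 - V_2)/R2 = (2.4 - 0)/10 = 0.24 A
|I_R2| = 0.24 A

Final answer: |I_R2| = 0.24 A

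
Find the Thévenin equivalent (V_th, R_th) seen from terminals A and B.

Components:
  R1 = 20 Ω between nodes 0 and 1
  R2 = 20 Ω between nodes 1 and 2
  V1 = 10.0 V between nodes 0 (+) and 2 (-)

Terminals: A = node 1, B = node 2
Step 1 — V_th is the open-circuit voltage V_A - V_B (nothing connected across the terminals).
Nodal analysis, taking node 2 as the 0 V reference.
Source V1 fixes V_0 = 10 V.
KCL at each unknown node (sum of currents leaving = 0; resistances in Ω):
  Node 1: (V_1 - 10)/20 + (V_1 - 0)/20 = 0
Collecting terms: 0.1 × V_1 = 0.5  =>  V_1 = 5 V
V_th = V_1 - V_2 = 5 - 0 = 5 V
Step 2 — R_th: zero the source — replace V1 by a short circuit (node 2 merges into node 0) — and find the resistance seen between A (node 1) and B (node 0).
Reduce the network between node 1 (A) and node 0 (B) by series/parallel combination:
  Rp1 = R1 ‖ R2 (parallel, both between nodes 0 and 1) = 1/(1/20 + 1/20) = 10 Ω
R_th = 10 Ω

Final answer: V_th = 5 V, R_th = 10 Ω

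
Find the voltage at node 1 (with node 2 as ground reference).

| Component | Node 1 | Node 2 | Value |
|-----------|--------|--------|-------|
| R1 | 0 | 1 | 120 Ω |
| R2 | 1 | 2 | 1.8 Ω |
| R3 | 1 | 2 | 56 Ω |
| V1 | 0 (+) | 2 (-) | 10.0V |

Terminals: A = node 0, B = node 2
Nodal analysis, taking node 2 as the 0 V reference.
Source V1 fixes V_0 = 10 V.
KCL at each unknown node (sum of currents leaving = 0; resistances in Ω):
  Node 1: (V_1 - 10)/120 + (V_1 - 0)/1.8 + (V_1 - 0)/56 = 0
Collecting terms: 0.5817 × V_1 = 0.08333  =>  V_1 = 0.1432 V
The requested potential is V_1 = 0.1432 V.

Final answer: V_1 = 0.1432 V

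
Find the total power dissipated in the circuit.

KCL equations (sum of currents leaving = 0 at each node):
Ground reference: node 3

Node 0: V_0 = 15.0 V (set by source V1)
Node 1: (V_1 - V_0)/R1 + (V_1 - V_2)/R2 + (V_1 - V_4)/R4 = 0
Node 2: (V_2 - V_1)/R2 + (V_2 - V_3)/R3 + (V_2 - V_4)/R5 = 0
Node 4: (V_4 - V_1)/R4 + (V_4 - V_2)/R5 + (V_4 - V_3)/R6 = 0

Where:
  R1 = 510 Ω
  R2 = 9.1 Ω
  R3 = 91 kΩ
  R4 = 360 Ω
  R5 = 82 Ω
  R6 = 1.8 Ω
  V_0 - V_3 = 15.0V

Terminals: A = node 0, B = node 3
Nodal analysis, taking node 3 as the 0 V reference.
Source V1 fixes V_0 = 15 V.
KCL at each unknown node (sum of currents leaving = 0; resistances in Ω):
  Node 1: (V_1 - 15)/510 + (V_1 - V_2)/9.1 + (V_1 - V_4)/360 = 0
  Node 2: (V_2 - V_1)/9.1 + (V_2 - 0)/91000 + (V_2 - V_4)/82 = 0
  Node 4: (V_4 - V_1)/360 + (V_4 - V_2)/82 + (V_4 - 0)/1.8 = 0
Collecting terms (coefficients in siemens):
  0.1146·V_1 - 0.1099·V_2 - 0.002778·V_4 = 0.02941
  0.1221·V_2 - 0.1099·V_1 - 0.0122·V_4 = 0
  0.5705·V_4 - 0.002778·V_1 - 0.0122·V_2 = 0
Solving these 3 simultaneous equations (Gaussian elimination) gives:
  V_1 = 1.911 V, V_2 = 1.724 V, V_4 = 0.04616 V
Power in each resistor, P = (ΔV)²/R:
  P_R1 = (15 - 1.911)²/510 = 0.3359 W
  P_R2 = (1.911 - 1.724)²/9.1 = 0.003819 W
  P_R3 = (1.724 - 0)²/91000 = 0.00003268 W
  P_R4 = (1.911 - 0.04616)²/360 = 0.009658 W
  P_R5 = (1.724 - 0.04616)²/82 = 0.03435 W
  P_R6 = (0 - 0.04616)²/1.8 = 0.001184 W
P_total = P_R1 + P_R2 + P_R3 + P_R4 + P_R5 + P_R6 = 0.385 W

Final answer: 0.385 W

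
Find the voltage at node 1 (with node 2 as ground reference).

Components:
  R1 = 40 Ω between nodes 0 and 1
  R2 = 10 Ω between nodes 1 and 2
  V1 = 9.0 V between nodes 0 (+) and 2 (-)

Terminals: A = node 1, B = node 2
Nodal analysis, taking node 2 as the 0 V reference.
Source V1 fixes V_0 = 9 V.
KCL at each unknown node (sum of currents leaving = 0; resistances in Ω):
  Node 1: (V_1 - 9)/40 + (V_1 - 0)/10 = 0
Collecting terms: 0.125 × V_1 = 0.225  =>  V_1 = 1.8 V
The requested potential is V_1 = 1.8 V.

Final answer: V_1 = 1.8 V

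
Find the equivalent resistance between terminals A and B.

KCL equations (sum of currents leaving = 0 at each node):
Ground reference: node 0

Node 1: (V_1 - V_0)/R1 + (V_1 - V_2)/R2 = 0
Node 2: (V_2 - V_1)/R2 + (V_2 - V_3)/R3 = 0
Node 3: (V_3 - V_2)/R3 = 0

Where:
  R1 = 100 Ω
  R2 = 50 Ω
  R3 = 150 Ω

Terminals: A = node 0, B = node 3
Reduce the network between node 0 (A) and node 3 (B) by series/parallel combination:
  Rs1 = R1 + R2 (series, joined only at node 1) = 100 + 50 = 150 Ω
  Rs2 = R3 + Rs1 (series, joined only at node 2) = 150 + 150 = 300 Ω
R_eq = 300 Ω

Final answer: 300 Ω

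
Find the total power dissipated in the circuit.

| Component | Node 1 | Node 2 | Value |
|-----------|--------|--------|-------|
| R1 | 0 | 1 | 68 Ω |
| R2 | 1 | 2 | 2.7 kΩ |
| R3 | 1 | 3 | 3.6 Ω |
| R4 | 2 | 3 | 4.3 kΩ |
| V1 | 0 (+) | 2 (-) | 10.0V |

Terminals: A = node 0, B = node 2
Nodal analysis, taking node 2 as the 0 V reference.
Source V1 fixes V_0 = 10 V.
KCL at each unknown node (sum of currents leaving = 0; resistances in Ω):
  Node 1: (V_1 - 10)/68 + (V_1 - 0)/2700 + (V_1 - V_3)/3.6 = 0
  Node 3: (V_3 - V_1)/3.6 + (V_3 - 0)/4300 = 0
Collecting terms (coefficients in siemens):
  0.2929·V_1 - 0.2778·V_3 = 0.1471
  0.278·V_3 - 0.2778·V_1 = 0
Determinant D = (0.2929)(0.278) - (-0.2778)(-0.2778) = 0.004256
V_1 = [(0.1471)(0.278) - (-0.2778)(0)]/D = 9.606 V
V_3 = [(0.2929)(0) - (0.1471)(-0.2778)]/D = 9.598 V
Power in each resistor, P = (ΔV)²/R:
  P_R1 = (10 - 9.606)²/68 = 0.00228 W
  P_R2 = (9.606 - 0)²/2700 = 0.03418 W
  P_R3 = (9.606 - 9.598)²/3.6 = 0.00001794 W
  P_R4 = (0 - 9.598)²/4300 = 0.02142 W
P_total = P_R1 + P_R2 + P_R3 + P_R4 = 0.0579 W

Final answer: 0.0579 W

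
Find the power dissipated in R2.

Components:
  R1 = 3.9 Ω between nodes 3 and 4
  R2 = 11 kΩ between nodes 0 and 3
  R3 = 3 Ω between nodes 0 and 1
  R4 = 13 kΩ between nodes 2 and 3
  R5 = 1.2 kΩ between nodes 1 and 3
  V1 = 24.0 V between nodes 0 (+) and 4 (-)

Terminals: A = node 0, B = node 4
Nodal analysis, taking node 4 as the 0 V reference.
Source V1 fixes V_0 = 24 V.
KCL at each unknown node (sum of currents leaving = 0; resistances in Ω):
  Node 1: (V_1 - 24)/3 + (V_1 - V_3)/1200 = 0
  Node 2: (V_2 - V_3)/13000 = 0
  Node 3: (V_3 - 0)/3.9 + (V_3 - 24)/11000 + (V_3 - V_2)/13000 + (V_3 - V_1)/1200 = 0
Collecting terms (coefficients in siemens):
  0.3342·V_1 - 0.0008333·V_3 = 8
  0.00007692·V_2 - 0.00007692·V_3 = 0
  0.2574·V_3 - 0.0008333·V_1 - 0.00007692·V_2 = 0.002182
Solving these 3 simultaneous equations (Gaussian elimination) gives:
  V_1 = 23.94 V, V_2 = 0.08601 V, V_3 = 0.08601 V
I_R2 = (V_0 - V_3)/R2 = (24 - 0.08601)/11000 = 0.002174 A
P_R2 = I_R2² × R2 = (0.002174)² × 11000 = 0.05199 W

Final answer: 0.05199 W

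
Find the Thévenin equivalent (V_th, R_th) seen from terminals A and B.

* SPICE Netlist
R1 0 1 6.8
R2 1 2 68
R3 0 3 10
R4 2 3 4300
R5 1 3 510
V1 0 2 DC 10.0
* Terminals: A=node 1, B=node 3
Step 1 — V_th is the open-circuit voltage V_A - V_B (nothing connected across the terminals).
Nodal analysis, taking node 2 as the 0 V reference.
Source V1 fixes V_0 = 10 V.
KCL at each unknown node (sum of currents leaving = 0; resistances in Ω):
  Node 1: (V_1 - 10)/6.8 + (V_1 - 0)/68 + (V_1 - V_3)/510 = 0
  Node 3: (V_3 - 10)/10 + (V_3 - 0)/4300 + (V_3 - V_1)/510 = 0
Collecting terms (coefficients in siemens):
  0.1637·V_1 - 0.001961·V_3 = 1.471
  0.1022·V_3 - 0.001961·V_1 = 1
Determinant D = (0.1637)(0.1022) - (-0.001961)(-0.001961) = 0.01673
V_1 = [(1.471)(0.1022) - (-0.001961)(1)]/D = 9.101 V
V_3 = [(0.1637)(1) - (1.471)(-0.001961)]/D = 9.96 V
V_th = V_1 - V_3 = 9.101 - 9.96 = -0.8587 V
Step 2 — R_th: zero the source — replace V1 by a short circuit (node 2 merges into node 0) — and find the resistance seen between A (node 1) and B (node 3).
Reduce the network between node 1 (A) and node 3 (B) by series/parallel combination:
  Rp1 = R1 ‖ R2 (parallel, both between nodes 0 and 1) = 1/(1/6.8 + 1/68) = 6.182 Ω
  Rp2 = R3 ‖ R4 (parallel, both between nodes 0 and 3) = 1/(1/10 + 1/4300) = 9.977 Ω
  Rs1 = Rp1 + Rp2 (series, joined only at node 0) = 6.182 + 9.977 = 16.16 Ω
  Rp3 = R5 ‖ Rs1 (parallel, both between nodes 1 and 3) = 1/(1/510 + 1/16.16) = 15.66 Ω
R_th = 15.66 Ω

Final answer: V_th = -0.8587 V, R_th = 15.66 Ω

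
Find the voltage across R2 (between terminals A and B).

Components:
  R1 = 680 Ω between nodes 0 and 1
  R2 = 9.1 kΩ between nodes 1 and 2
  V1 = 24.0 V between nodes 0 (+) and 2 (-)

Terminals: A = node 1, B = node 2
R1 and R2 are in series across V1 (node 0 → node 1 → node 2), and the output A–B is taken across R2, so this is a voltage divider.
Series current: I = V1/(R1 + R2) = 24/(680 + 9100) = 24/9780 = 0.002454 A
V_R2 = I × R2 = V1 × R2/(R1 + R2) = 24 × 9100/9780 = 22.33 V

Final answer: 22.33 V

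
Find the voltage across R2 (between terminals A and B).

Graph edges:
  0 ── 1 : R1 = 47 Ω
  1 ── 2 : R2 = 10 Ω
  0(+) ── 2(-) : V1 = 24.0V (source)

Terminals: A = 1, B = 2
R1 and R2 are in series across V1 (node 0 → node 1 → node 2), and the output A–B is taken across R2, so this is a voltage divider.
Series current: I = V1/(R1 + R2) = 24/(47 + 10) = 24/57 = 0.4211 A
V_R2 = I × R2 = V1 × R2/(R1 + R2) = 24 × 10/57 = 4.211 V

Final answer: 4.211 V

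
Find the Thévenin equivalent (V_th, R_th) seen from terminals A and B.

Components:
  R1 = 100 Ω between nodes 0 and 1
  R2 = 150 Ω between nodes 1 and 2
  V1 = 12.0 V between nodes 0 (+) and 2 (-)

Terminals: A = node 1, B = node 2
Step 1 — V_th is the open-circuit voltage V_A - V_B (nothing connected across the terminals).
Nodal analysis, taking node 2 as the 0 V reference.
Source V1 fixes V_0 = 12 V.
KCL at each unknown node (sum of currents leaving = 0; resistances in Ω):
  Node 1: (V_1 - 12)/100 + (V_1 - 0)/150 = 0
Collecting terms: 0.01667 × V_1 = 0.12  =>  V_1 = 7.2 V
V_th = V_1 - V_2 = 7.2 - 0 = 7.2 V
Step 2 — R_th: zero the source — replace V1 by a short circuit (node 2 merges into node 0) — and find the resistance seen between A (node 1) and B (node 0).
Reduce the network between node 1 (A) and node 0 (B) by series/parallel combination:
  Rp1 = R1 ‖ R2 (parallel, both between nodes 0 and 1) = 1/(1/100 + 1/150) = 60 Ω
R_th = 60 Ω

Final answer: V_th = 7.2 V, R_th = 60 Ω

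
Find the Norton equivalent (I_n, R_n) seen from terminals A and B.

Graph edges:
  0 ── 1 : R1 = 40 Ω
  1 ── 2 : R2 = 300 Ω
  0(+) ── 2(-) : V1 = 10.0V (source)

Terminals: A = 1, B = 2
Find the Thévenin equivalent first; then I_n = V_th/R_th and R_n = R_th.
Step 1 — V_th is the open-circuit voltage V_A - V_B (nothing connected across the terminals).
Nodal analysis, taking node 2 as the 0 V reference.
Source V1 fixes V_0 = 10 V.
KCL at each unknown node (sum of currents leaving = 0; resistances in Ω):
  Node 1: (V_1 - 10)/40 + (V_1 - 0)/300 = 0
Collecting terms: 0.02833 × V_1 = 0.25  =>  V_1 = 8.824 V
V_th = V_1 - V_2 = 8.824 - 0 = 8.824 V
Step 2 — R_th: zero the source — replace V1 by a short circuit (node 2 merges into node 0) — and find the resistance seen between A (node 1) and B (node 0).
Reduce the network between node 1 (A) and node 0 (B) by series/parallel combination:
  Rp1 = R1 ‖ R2 (parallel, both between nodes 0 and 1) = 1/(1/40 + 1/300) = 35.29 Ω
R_th = 35.29 Ω
I_n = V_th/R_th = 8.824/35.29 = 0.25 A, and R_n = R_th = 35.29 Ω

Final answer: I_n = 0.25 A, R_n = 35.29 Ω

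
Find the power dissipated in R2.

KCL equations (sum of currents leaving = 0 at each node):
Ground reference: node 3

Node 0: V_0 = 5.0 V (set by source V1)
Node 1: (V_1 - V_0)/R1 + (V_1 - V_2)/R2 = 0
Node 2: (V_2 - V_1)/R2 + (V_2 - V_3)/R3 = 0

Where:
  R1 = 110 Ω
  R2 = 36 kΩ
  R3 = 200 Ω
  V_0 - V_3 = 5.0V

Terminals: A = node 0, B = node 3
Nodal analysis, taking node 3 as the 0 V reference.
Source V1 fixes V_0 = 5 V.
KCL at each unknown node (sum of currents leaving = 0; resistances in Ω):
  Node 1: (V_1 - 5)/110 + (V_1 - V_2)/36000 = 0
  Node 2: (V_2 - V_1)/36000 + (V_2 - 0)/200 = 0
Collecting terms (coefficients in siemens):
  0.009119·V_1 - 0.00002778·V_2 = 0.04545
  0.005028·V_2 - 0.00002778·V_1 = 0
Determinant D = (0.009119)(0.005028) - (-0.00002778)(-0.00002778) = 0.00004585
V_1 = [(0.04545)(0.005028) - (-0.00002778)(0)]/D = 4.985 V
V_2 = [(0.009119)(0) - (0.04545)(-0.00002778)]/D = 0.02754 V
I_R2 = (V_1 - V_2)/R2 = (4.985 - 0.02754)/36000 = 0.0001377 A
P_R2 = I_R2² × R2 = (0.0001377)² × 36000 = 0.0006826 W

Final answer: 0.0006826 W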